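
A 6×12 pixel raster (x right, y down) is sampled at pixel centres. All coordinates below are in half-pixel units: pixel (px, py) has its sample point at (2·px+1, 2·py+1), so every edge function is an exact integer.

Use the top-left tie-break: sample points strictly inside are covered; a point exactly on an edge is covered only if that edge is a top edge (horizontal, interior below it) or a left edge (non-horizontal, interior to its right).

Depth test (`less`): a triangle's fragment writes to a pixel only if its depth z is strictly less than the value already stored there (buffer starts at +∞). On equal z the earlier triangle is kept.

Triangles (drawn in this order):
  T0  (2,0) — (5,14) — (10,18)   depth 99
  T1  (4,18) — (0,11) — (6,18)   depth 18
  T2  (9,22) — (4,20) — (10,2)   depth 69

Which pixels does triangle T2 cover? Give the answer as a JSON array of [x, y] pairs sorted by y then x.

T0:
  2·area = 58  (B↔C swapped to make it positive)
  edge (2, 0)→(10, 18): d=(8,18) right/bottom  bias=-1
  edge (10, 18)→(5, 14): d=(-5,-4) top-left  bias=+0
  edge (5, 14)→(2, 0): d=(-3,-14) top-left  bias=+0
    (1,1)@(3, 3): e=[6,47,5] → X
    (2,1)@(5, 3): e=[-30,55,33] → .
    (1,2)@(3, 5): e=[22,37,-1] → .
    (2,3)@(5, 7): e=[2,35,21] → X
    (3,3)@(7, 7): e=[-34,43,49] → .
    (2,4)@(5, 9): e=[18,25,15] → X
    (3,4)@(7, 9): e=[-18,33,43] → .
    (2,5)@(5, 11): e=[34,15,9] → X
    (3,5)@(7, 11): e=[-2,23,37] → .
    (2,6)@(5, 13): e=[50,5,3] → X
    (3,6)@(7, 13): e=[14,13,31] → X
    (4,6)@(9, 13): e=[-22,21,59] → .
  covered (8 px):
    . . . . . .
    . X . . . .
    . . . . . .
    . . X . . .
    . . X . . .
    . . X . . .
    . . X X . .
    . . . X . .
    . . . . X .
    . . . . . .
    . . . . . .
    . . . . . .
T1:
  2·area = 14
  edge (4, 18)→(0, 11): d=(-4,-7) top-left  bias=+0
  edge (0, 11)→(6, 18): d=(6,7) right/bottom  bias=-1
  edge (6, 18)→(4, 18): d=(-2,0) right/bottom  bias=-1
    (1,7)@(3, 15): e=[5,3,6] → X
    (2,7)@(5, 15): e=[19,-11,6] → .
    (1,8)@(3, 17): e=[-3,15,2] → .
    (2,8)@(5, 17): e=[11,1,2] → X
    (3,8)@(7, 17): e=[25,-13,2] → .
    (2,9)@(5, 19): e=[3,13,-2] → .
  covered (2 px):
    . . . . . .
    . . . . . .
    . . . . . .
    . . . . . .
    . . . . . .
    . . . . . .
    . . . . . .
    . X . . . .
    . . X . . .
    . . . . . .
    . . . . . .
    . . . . . .
T2:
  2·area = 102
  edge (9, 22)→(4, 20): d=(-5,-2) top-left  bias=+0
  edge (4, 20)→(10, 2): d=(6,-18) top-left  bias=+0
  edge (10, 2)→(9, 22): d=(-1,20) right/bottom  bias=-1
    (4,2)@(9, 5): e=[85,0,17] → X  [on edge]
    (5,2)@(11, 5): e=[89,36,-23] → .
    (4,3)@(9, 7): e=[75,12,15] → X
    (5,3)@(11, 7): e=[79,48,-25] → .
    (4,4)@(9, 9): e=[65,24,13] → X
    (5,4)@(11, 9): e=[69,60,-27] → .
    (3,5)@(7, 11): e=[51,0,51] → X  [on edge]
    (5,5)@(11, 11): e=[59,72,-29] → .
    (3,6)@(7, 13): e=[41,12,49] → X
    (5,6)@(11, 13): e=[49,84,-31] → .
    (3,7)@(7, 15): e=[31,24,47] → X
    (5,7)@(11, 15): e=[39,96,-33] → .
    (2,8)@(5, 17): e=[17,0,85] → X  [on edge]
    (1,11)@(3, 23): e=[-17,0,119] → .  [on edge]
  covered (17 px):
    . . . . . .
    . . . . . .
    . . . . X .
    . . . . X .
    . . . . X .
    . . . X X .
    . . . X X .
    . . . X X .
    . . X X X .
    . . X X X .
    . . . X X .
    . . . . . .

Answer: [[4,2],[4,3],[4,4],[3,5],[4,5],[3,6],[4,6],[3,7],[4,7],[2,8],[3,8],[4,8],[2,9],[3,9],[4,9],[3,10],[4,10]]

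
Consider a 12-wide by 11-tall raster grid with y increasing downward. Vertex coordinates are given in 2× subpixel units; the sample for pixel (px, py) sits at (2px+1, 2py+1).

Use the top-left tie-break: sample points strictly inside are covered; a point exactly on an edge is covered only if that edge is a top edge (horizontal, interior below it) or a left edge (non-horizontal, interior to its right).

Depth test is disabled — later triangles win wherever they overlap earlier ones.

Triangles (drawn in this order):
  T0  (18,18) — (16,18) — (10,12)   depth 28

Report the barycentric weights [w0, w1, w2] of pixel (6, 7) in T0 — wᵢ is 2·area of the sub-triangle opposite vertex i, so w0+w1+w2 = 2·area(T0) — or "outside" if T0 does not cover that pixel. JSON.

T0:
  2·area = 12
  edge (18, 18)→(16, 18): d=(-2,0) right/bottom  bias=-1
  edge (16, 18)→(10, 12): d=(-6,-6) top-left  bias=+0
  edge (10, 12)→(18, 18): d=(8,6) right/bottom  bias=-1
    (0,1)@(1, 3): e=[30,0,-18] → ·  [on edge]
    (1,2)@(3, 5): e=[26,0,-14] → ·  [on edge]
    (2,3)@(5, 7): e=[22,0,-10] → ·  [on edge]
    (3,4)@(7, 9): e=[18,0,-6] → ·  [on edge]
    (4,5)@(9, 11): e=[14,0,-2] → ·  [on edge]
    (5,6)@(11, 13): e=[10,0,2] → █  [on edge]
    (6,6)@(13, 13): e=[10,12,-10] → ·
    (5,7)@(11, 15): e=[6,-12,18] → ·
    (6,7)@(13, 15): e=[6,0,6] → █  [on edge]
    (7,7)@(15, 15): e=[6,12,-6] → ·
    (6,8)@(13, 17): e=[2,-12,22] → ·
    (7,8)@(15, 17): e=[2,0,10] → █  [on edge]
    (8,9)@(17, 19): e=[-2,0,14] → ·  [on edge]
    (9,10)@(19, 21): e=[-6,0,18] → ·  [on edge]
  covered (3 px):
    · · · · · · · · · · · ·
    · · · · · · · · · · · ·
    · · · · · · · · · · · ·
    · · · · · · · · · · · ·
    · · · · · · · · · · · ·
    · · · · · · · · · · · ·
    · · · · · █ · · · · · ·
    · · · · · · █ · · · · ·
    · · · · · · · █ · · · ·
    · · · · · · · · · · · ·
    · · · · · · · · · · · ·

Final: [0,6,6]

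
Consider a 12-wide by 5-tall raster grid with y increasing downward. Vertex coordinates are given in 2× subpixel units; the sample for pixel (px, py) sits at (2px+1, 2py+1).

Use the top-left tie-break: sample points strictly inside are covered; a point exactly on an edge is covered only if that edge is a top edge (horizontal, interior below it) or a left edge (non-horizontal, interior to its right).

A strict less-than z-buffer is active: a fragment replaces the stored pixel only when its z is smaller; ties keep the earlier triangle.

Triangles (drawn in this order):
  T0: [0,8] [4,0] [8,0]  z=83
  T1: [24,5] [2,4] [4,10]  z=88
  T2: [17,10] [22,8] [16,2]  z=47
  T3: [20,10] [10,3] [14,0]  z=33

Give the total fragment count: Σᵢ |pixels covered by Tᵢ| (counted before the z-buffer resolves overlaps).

T0:
  2·area = 32
  edge (0, 8)→(4, 0): d=(4,-8) top-left  bias=+0
  edge (4, 0)→(8, 0): d=(4,0) top-left  bias=+0
  edge (8, 0)→(0, 8): d=(-8,8) right/bottom  bias=-1
    (2,0)@(5, 1): e=[12,4,16] → #
    (3,0)@(7, 1): e=[28,4,0] → ·  [on edge]
    (1,1)@(3, 3): e=[4,12,16] → #
    (2,1)@(5, 3): e=[20,12,0] → ·  [on edge]
    (1,2)@(3, 5): e=[12,20,0] → ·  [on edge]
    (0,3)@(1, 7): e=[4,28,0] → ·  [on edge]
  covered (2 px):
    · · # · · · · · · · · ·
    · # · · · · · · · · · ·
    · · · · · · · · · · · ·
    · · · · · · · · · · · ·
    · · · · · · · · · · · ·
T1:
  2·area = 130  (B↔C swapped to make it positive)
  edge (24, 5)→(4, 10): d=(-20,5) right/bottom  bias=-1
  edge (4, 10)→(2, 4): d=(-2,-6) top-left  bias=+0
  edge (2, 4)→(24, 5): d=(22,1) right/bottom  bias=-1
    (0,0)@(1, 1): e=[195,0,-65] → ·  [on edge]
    (1,2)@(3, 5): e=[105,4,21] → #
    (2,2)@(5, 5): e=[95,16,19] → #
    (3,2)@(7, 5): e=[85,28,17] → #
    (4,2)@(9, 5): e=[75,40,15] → #
    (5,2)@(11, 5): e=[65,52,13] → #
    (6,2)@(13, 5): e=[55,64,11] → #
    (7,2)@(15, 5): e=[45,76,9] → #
    (8,2)@(17, 5): e=[35,88,7] → #
    (9,2)@(19, 5): e=[25,100,5] → #
    (10,2)@(21, 5): e=[15,112,3] → #
    (11,2)@(23, 5): e=[5,124,1] → #
    (1,3)@(3, 7): e=[65,0,65] → #  [on edge]
  covered (20 px):
    · · · · · · · · · · · ·
    · · · · · · · · · · · ·
    · # # # # # # # # # # #
    · # # # # # # # · · · ·
    · · # # · · · · · · · ·
T2:
  2·area = 42  (B↔C swapped to make it positive)
  edge (17, 10)→(16, 2): d=(-1,-8) top-left  bias=+0
  edge (16, 2)→(22, 8): d=(6,6) right/bottom  bias=-1
  edge (22, 8)→(17, 10): d=(-5,2) right/bottom  bias=-1
    (7,0)@(15, 1): e=[-7,0,49] → ·  [on edge]
    (8,1)@(17, 3): e=[7,0,35] → ·  [on edge]
    (8,2)@(17, 5): e=[5,12,25] → #
    (9,2)@(19, 5): e=[21,0,21] → ·  [on edge]
    (8,3)@(17, 7): e=[3,24,15] → #
    (9,3)@(19, 7): e=[19,12,11] → #
    (10,3)@(21, 7): e=[35,0,7] → ·  [on edge]
    (8,4)@(17, 9): e=[1,36,5] → #
    (10,4)@(21, 9): e=[33,12,-3] → ·
    (11,4)@(23, 9): e=[49,0,-7] → ·  [on edge]
  covered (5 px):
    · · · · · · · · · · · ·
    · · · · · · · · · · · ·
    · · · · · · · · # · · ·
    · · · · · · · · # # · ·
    · · · · · · · · # # · ·
T3:
  2·area = 58
  edge (20, 10)→(10, 3): d=(-10,-7) top-left  bias=+0
  edge (10, 3)→(14, 0): d=(4,-3) top-left  bias=+0
  edge (14, 0)→(20, 10): d=(6,10) right/bottom  bias=-1
    (6,0)@(13, 1): e=[41,1,16] → #
    (7,0)@(15, 1): e=[55,7,-4] → ·
    (5,1)@(11, 3): e=[7,3,48] → #
    (7,1)@(15, 3): e=[35,15,8] → #
    (8,1)@(17, 3): e=[49,21,-12] → ·
    (5,2)@(11, 5): e=[-13,11,60] → ·
    (6,2)@(13, 5): e=[1,17,40] → #
    (8,2)@(17, 5): e=[29,29,0] → ·  [on edge]
    (6,3)@(13, 7): e=[-19,25,52] → ·
    (7,3)@(15, 7): e=[-5,31,32] → ·
    (8,3)@(17, 7): e=[9,37,12] → #
    (9,3)@(19, 7): e=[23,43,-8] → ·
  covered (8 px):
    · · · · · · # · · · · ·
    · · · · · # # # · · · ·
    · · · · · · # # · · · ·
    · · · · · · · · # · · ·
    · · · · · · · · · # · ·

Result: 35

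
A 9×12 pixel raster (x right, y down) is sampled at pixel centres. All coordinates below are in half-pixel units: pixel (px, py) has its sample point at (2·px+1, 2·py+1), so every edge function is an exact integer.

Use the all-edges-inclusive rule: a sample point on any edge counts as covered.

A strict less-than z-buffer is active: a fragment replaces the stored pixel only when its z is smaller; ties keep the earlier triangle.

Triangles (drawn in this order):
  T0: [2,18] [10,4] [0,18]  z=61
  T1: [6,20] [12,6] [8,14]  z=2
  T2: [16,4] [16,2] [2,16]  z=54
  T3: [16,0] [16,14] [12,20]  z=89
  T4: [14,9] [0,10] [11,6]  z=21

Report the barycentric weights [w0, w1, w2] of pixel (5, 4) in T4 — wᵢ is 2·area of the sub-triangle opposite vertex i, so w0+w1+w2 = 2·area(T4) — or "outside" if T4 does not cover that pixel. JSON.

T0:
  2·area = 28  (B↔C swapped to make it positive)
  edge (2, 18)→(0, 18): d=(-2,0) inclusive
  edge (0, 18)→(10, 4): d=(10,-14) inclusive
  edge (10, 4)→(2, 18): d=(-8,14) inclusive
    (3,4)@(7, 9): e=[18,8,2] → #
    (4,4)@(9, 9): e=[18,36,-26] → ·
    (2,5)@(5, 11): e=[14,0,14] → #  [on edge]
    (3,5)@(7, 11): e=[14,28,-14] → ·
    (2,6)@(5, 13): e=[10,20,-2] → ·
    (1,7)@(3, 15): e=[6,12,10] → #
    (2,7)@(5, 15): e=[6,40,-18] → ·
    (0,8)@(1, 17): e=[2,4,22] → #
    (1,8)@(3, 17): e=[2,32,-6] → ·
    (0,9)@(1, 19): e=[-2,24,6] → ·
  covered (4 px):
    · · · · · · · · ·
    · · · · · · · · ·
    · · · · · · · · ·
    · · · · · · · · ·
    · · · # · · · · ·
    · · # · · · · · ·
    · · · · · · · · ·
    · # · · · · · · ·
    # · · · · · · · ·
    · · · · · · · · ·
    · · · · · · · · ·
    · · · · · · · · ·
T1:
  2·area = 8  (B↔C swapped to make it positive)
  edge (6, 20)→(8, 14): d=(2,-6) inclusive
  edge (8, 14)→(12, 6): d=(4,-8) inclusive
  edge (12, 6)→(6, 20): d=(-6,14) inclusive
    (5,2)@(11, 5): e=[0,-12,20] → ·  [on edge]
    (4,5)@(9, 11): e=[0,-4,12] → ·  [on edge]
    (4,6)@(9, 13): e=[4,4,0] → #  [on edge]
    (5,6)@(11, 13): e=[16,20,-28] → ·
    (4,7)@(9, 15): e=[8,12,-12] → ·
    (3,8)@(7, 17): e=[0,4,4] → #  [on edge]
    (4,8)@(9, 17): e=[12,20,-24] → ·
    (3,9)@(7, 19): e=[4,12,-8] → ·
    (2,11)@(5, 23): e=[0,12,-4] → ·  [on edge]
  covered (2 px):
    · · · · · · · · ·
    · · · · · · · · ·
    · · · · · · · · ·
    · · · · · · · · ·
    · · · · · · · · ·
    · · · · · · · · ·
    · · · · # · · · ·
    · · · · · · · · ·
    · · · # · · · · ·
    · · · · · · · · ·
    · · · · · · · · ·
    · · · · · · · · ·
T2:
  2·area = 28  (B↔C swapped to make it positive)
  edge (16, 4)→(2, 16): d=(-14,12) inclusive
  edge (2, 16)→(16, 2): d=(14,-14) inclusive
  edge (16, 2)→(16, 4): d=(0,2) inclusive
    (8,0)@(17, 1): e=[30,0,-2] → ·  [on edge]
    (7,1)@(15, 3): e=[26,0,2] → #  [on edge]
    (8,1)@(17, 3): e=[2,28,-2] → ·
    (6,2)@(13, 5): e=[22,0,6] → #  [on edge]
    (7,2)@(15, 5): e=[-2,28,2] → ·
    (5,3)@(11, 7): e=[18,0,10] → #  [on edge]
    (6,3)@(13, 7): e=[-6,28,6] → ·
    (4,4)@(9, 9): e=[14,0,14] → #  [on edge]
    (5,4)@(11, 9): e=[-10,28,10] → ·
    (3,5)@(7, 11): e=[10,0,18] → #  [on edge]
    (4,5)@(9, 11): e=[-14,28,14] → ·
    (2,6)@(5, 13): e=[6,0,22] → #  [on edge]
    (1,7)@(3, 15): e=[2,0,26] → #  [on edge]
    (0,8)@(1, 17): e=[-2,0,30] → ·  [on edge]
  covered (7 px):
    · · · · · · · · ·
    · · · · · · · # ·
    · · · · · · # · ·
    · · · · · # · · ·
    · · · · # · · · ·
    · · · # · · · · ·
    · · # · · · · · ·
    · # · · · · · · ·
    · · · · · · · · ·
    · · · · · · · · ·
    · · · · · · · · ·
    · · · · · · · · ·
T3:
  2·area = 56
  edge (16, 0)→(16, 14): d=(0,14) inclusive
  edge (16, 14)→(12, 20): d=(-4,6) inclusive
  edge (12, 20)→(16, 0): d=(4,-20) inclusive
    (7,2)@(15, 5): e=[14,42,0] → #  [on edge]
    (8,2)@(17, 5): e=[-14,30,40] → ·
    (7,3)@(15, 7): e=[14,34,8] → #
    (8,3)@(17, 7): e=[-14,22,48] → ·
    (7,4)@(15, 9): e=[14,26,16] → #
    (8,4)@(17, 9): e=[-14,14,56] → ·
    (7,5)@(15, 11): e=[14,18,24] → #
    (8,5)@(17, 11): e=[-14,6,64] → ·
    (7,6)@(15, 13): e=[14,10,32] → #
    (8,6)@(17, 13): e=[-14,-2,72] → ·
    (6,7)@(13, 15): e=[42,14,0] → #  [on edge]
    (8,7)@(17, 15): e=[-14,-10,80] → ·
  covered (8 px):
    · · · · · · · · ·
    · · · · · · · · ·
    · · · · · · · # ·
    · · · · · · · # ·
    · · · · · · · # ·
    · · · · · · · # ·
    · · · · · · · # ·
    · · · · · · # # ·
    · · · · · · # · ·
    · · · · · · · · ·
    · · · · · · · · ·
    · · · · · · · · ·
T4:
  2·area = 45
  edge (14, 9)→(0, 10): d=(-14,1) inclusive
  edge (0, 10)→(11, 6): d=(11,-4) inclusive
  edge (11, 6)→(14, 9): d=(3,3) inclusive
    (4,3)@(9, 7): e=[33,3,9] → #
    (5,3)@(11, 7): e=[31,11,3] → #
    (6,3)@(13, 7): e=[29,19,-3] → ·
    (1,4)@(3, 9): e=[11,1,33] → #
    (2,4)@(5, 9): e=[9,9,27] → #
    (3,4)@(7, 9): e=[7,17,21] → #
    (6,4)@(13, 9): e=[1,41,3] → #
    (7,4)@(15, 9): e=[-1,49,-3] → ·
    (1,5)@(3, 11): e=[-17,23,39] → ·
    (2,5)@(5, 11): e=[-19,31,33] → ·
    (3,5)@(7, 11): e=[-21,39,27] → ·
    (4,5)@(9, 11): e=[-23,47,21] → ·
  covered (8 px):
    · · · · · · · · ·
    · · · · · · · · ·
    · · · · · · · · ·
    · · · · # # · · ·
    · # # # # # # · ·
    · · · · · · · · ·
    · · · · · · · · ·
    · · · · · · · · ·
    · · · · · · · · ·
    · · · · · · · · ·
    · · · · · · · · ·
    · · · · · · · · ·

Result: [33,9,3]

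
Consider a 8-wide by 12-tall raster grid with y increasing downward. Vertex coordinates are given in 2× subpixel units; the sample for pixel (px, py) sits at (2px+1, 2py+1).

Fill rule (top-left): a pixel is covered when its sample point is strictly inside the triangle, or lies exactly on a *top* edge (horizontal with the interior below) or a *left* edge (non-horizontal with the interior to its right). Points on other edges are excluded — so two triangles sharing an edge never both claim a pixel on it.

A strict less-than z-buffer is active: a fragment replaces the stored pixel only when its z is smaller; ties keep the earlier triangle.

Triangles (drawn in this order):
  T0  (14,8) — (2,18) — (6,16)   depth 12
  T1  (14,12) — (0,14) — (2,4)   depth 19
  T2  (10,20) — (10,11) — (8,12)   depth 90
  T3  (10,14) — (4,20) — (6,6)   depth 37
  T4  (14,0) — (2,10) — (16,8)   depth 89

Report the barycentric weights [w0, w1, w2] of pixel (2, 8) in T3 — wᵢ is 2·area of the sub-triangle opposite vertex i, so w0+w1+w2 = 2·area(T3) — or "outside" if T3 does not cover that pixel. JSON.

T0:
  2·area = 16  (B↔C swapped to make it positive)
  edge (14, 8)→(6, 16): d=(-8,8) right/bottom  bias=-1
  edge (6, 16)→(2, 18): d=(-4,2) right/bottom  bias=-1
  edge (2, 18)→(14, 8): d=(12,-10) top-left  bias=+0
    (7,3)@(15, 7): e=[0,18,-2] → ·  [on edge]
    (6,4)@(13, 9): e=[0,14,2] → ·  [on edge]
    (5,5)@(11, 11): e=[0,10,6] → ·  [on edge]
    (4,6)@(9, 13): e=[0,6,10] → ·  [on edge]
    (3,7)@(7, 15): e=[0,2,14] → ·  [on edge]
    (2,8)@(5, 17): e=[0,-2,18] → ·  [on edge]
    (1,9)@(3, 19): e=[0,-6,22] → ·  [on edge]
    (0,10)@(1, 21): e=[0,-10,26] → ·  [on edge]
  covered (0 px):
    · · · · · · · ·
    · · · · · · · ·
    · · · · · · · ·
    · · · · · · · ·
    · · · · · · · ·
    · · · · · · · ·
    · · · · · · · ·
    · · · · · · · ·
    · · · · · · · ·
    · · · · · · · ·
    · · · · · · · ·
    · · · · · · · ·
T1:
  2·area = 136
  edge (14, 12)→(0, 14): d=(-14,2) right/bottom  bias=-1
  edge (0, 14)→(2, 4): d=(2,-10) top-left  bias=+0
  edge (2, 4)→(14, 12): d=(12,8) right/bottom  bias=-1
    (1,2)@(3, 5): e=[120,12,4] → █
    (2,2)@(5, 5): e=[116,32,-12] → ·
    (1,3)@(3, 7): e=[92,16,28] → █
    (2,3)@(5, 7): e=[88,36,12] → █
    (3,3)@(7, 7): e=[84,56,-4] → ·
    (0,4)@(1, 9): e=[68,0,68] → █  [on edge]
    (3,4)@(7, 9): e=[56,60,20] → █
    (4,4)@(9, 9): e=[52,80,4] → █
    (5,4)@(11, 9): e=[48,100,-12] → ·
    (0,5)@(1, 11): e=[40,4,92] → █
    (5,5)@(11, 11): e=[20,104,12] → █
    (6,5)@(13, 11): e=[16,124,-4] → ·
    (3,6)@(7, 13): e=[0,68,68] → ·  [on edge]
  covered (17 px):
    · · · · · · · ·
    · · · · · · · ·
    · █ · · · · · ·
    · █ █ · · · · ·
    █ █ █ █ █ · · ·
    █ █ █ █ █ █ · ·
    █ █ █ · · · · ·
    · · · · · · · ·
    · · · · · · · ·
    · · · · · · · ·
    · · · · · · · ·
    · · · · · · · ·
T2:
  2·area = 18  (B↔C swapped to make it positive)
  edge (10, 20)→(8, 12): d=(-2,-8) top-left  bias=+0
  edge (8, 12)→(10, 11): d=(2,-1) top-left  bias=+0
  edge (10, 11)→(10, 20): d=(0,9) right/bottom  bias=-1
    (4,6)@(9, 13): e=[6,3,9] → █
    (5,6)@(11, 13): e=[22,5,-9] → ·
    (4,7)@(9, 15): e=[2,7,9] → █
    (5,7)@(11, 15): e=[18,9,-9] → ·
    (4,8)@(9, 17): e=[-2,11,9] → ·
  covered (2 px):
    · · · · · · · ·
    · · · · · · · ·
    · · · · · · · ·
    · · · · · · · ·
    · · · · · · · ·
    · · · · · · · ·
    · · · · █ · · ·
    · · · · █ · · ·
    · · · · · · · ·
    · · · · · · · ·
    · · · · · · · ·
    · · · · · · · ·
T3:
  2·area = 72
  edge (10, 14)→(4, 20): d=(-6,6) right/bottom  bias=-1
  edge (4, 20)→(6, 6): d=(2,-14) top-left  bias=+0
  edge (6, 6)→(10, 14): d=(4,8) right/bottom  bias=-1
    (3,4)@(7, 9): e=[48,20,4] → █
    (4,4)@(9, 9): e=[36,48,-12] → ·
    (7,4)@(15, 9): e=[0,132,-60] → ·  [on edge]
    (3,5)@(7, 11): e=[36,24,12] → █
    (4,5)@(9, 11): e=[24,52,-4] → ·
    (6,5)@(13, 11): e=[0,108,-36] → ·  [on edge]
    (2,6)@(5, 13): e=[36,0,36] → █  [on edge]
    (4,6)@(9, 13): e=[12,56,4] → █
    (5,6)@(11, 13): e=[0,84,-12] → ·  [on edge]
    (2,7)@(5, 15): e=[24,4,44] → █
    (4,7)@(9, 15): e=[0,60,12] → ·  [on edge]
    (2,8)@(5, 17): e=[12,8,52] → █
    (3,8)@(7, 17): e=[0,36,36] → ·  [on edge]
    (2,9)@(5, 19): e=[0,12,60] → ·  [on edge]
    (1,10)@(3, 21): e=[0,-12,84] → ·  [on edge]
    (0,11)@(1, 23): e=[0,-36,108] → ·  [on edge]
  covered (8 px):
    · · · · · · · ·
    · · · · · · · ·
    · · · · · · · ·
    · · · · · · · ·
    · · · █ · · · ·
    · · · █ · · · ·
    · · █ █ █ · · ·
    · · █ █ · · · ·
    · · █ · · · · ·
    · · · · · · · ·
    · · · · · · · ·
    · · · · · · · ·
T4:
  2·area = 116  (B↔C swapped to make it positive)
  edge (14, 0)→(16, 8): d=(2,8) right/bottom  bias=-1
  edge (16, 8)→(2, 10): d=(-14,2) right/bottom  bias=-1
  edge (2, 10)→(14, 0): d=(12,-10) top-left  bias=+0
    (6,0)@(13, 1): e=[10,104,2] → █
    (7,0)@(15, 1): e=[-6,100,22] → ·
    (5,1)@(11, 3): e=[30,80,6] → █
    (7,1)@(15, 3): e=[-2,72,46] → ·
    (4,2)@(9, 5): e=[50,56,10] → █
    (7,2)@(15, 5): e=[2,44,70] → █
    (3,3)@(7, 7): e=[70,32,14] → █
    (2,4)@(5, 9): e=[90,8,18] → █
    (4,4)@(9, 9): e=[58,0,58] → ·  [on edge]
    (5,4)@(11, 9): e=[42,-4,78] → ·
    (6,4)@(13, 9): e=[26,-8,98] → ·
    (7,4)@(15, 9): e=[10,-12,118] → ·
  covered (14 px):
    · · · · · · █ ·
    · · · · · █ █ ·
    · · · · █ █ █ █
    · · · █ █ █ █ █
    · · █ █ · · · ·
    · · · · · · · ·
    · · · · · · · ·
    · · · · · · · ·
    · · · · · · · ·
    · · · · · · · ·
    · · · · · · · ·
    · · · · · · · ·

Answer: [8,52,12]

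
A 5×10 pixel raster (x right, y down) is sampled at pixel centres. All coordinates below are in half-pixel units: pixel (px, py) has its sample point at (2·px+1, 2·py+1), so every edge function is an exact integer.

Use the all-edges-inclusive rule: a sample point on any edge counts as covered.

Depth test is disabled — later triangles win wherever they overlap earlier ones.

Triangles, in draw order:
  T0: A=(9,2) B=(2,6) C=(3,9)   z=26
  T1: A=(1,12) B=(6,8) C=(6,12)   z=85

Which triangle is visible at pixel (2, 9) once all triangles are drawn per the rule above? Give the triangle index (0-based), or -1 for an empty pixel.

T0:
  2·area = 25  (B↔C swapped to make it positive)
  edge (9, 2)→(3, 9): d=(-6,7) inclusive
  edge (3, 9)→(2, 6): d=(-1,-3) inclusive
  edge (2, 6)→(9, 2): d=(7,-4) inclusive
    (0,1)@(1, 3): e=[50,0,-25] → .  [on edge]
    (2,2)@(5, 5): e=[10,10,5] → X
    (3,2)@(7, 5): e=[-4,16,13] → .
    (1,3)@(3, 7): e=[12,2,11] → X
    (2,3)@(5, 7): e=[-2,8,19] → .
    (1,4)@(3, 9): e=[0,0,25] → X  [on edge]
    (2,4)@(5, 9): e=[-14,6,33] → .
    (1,5)@(3, 11): e=[-12,-2,39] → .
    (2,7)@(5, 15): e=[-50,0,75] → .  [on edge]
  covered (3 px):
    . . . . .
    . . . . .
    . . X . .
    . X . . .
    . X . . .
    . . . . .
    . . . . .
    . . . . .
    . . . . .
    . . . . .
T1:
  2·area = 20
  edge (1, 12)→(6, 8): d=(5,-4) inclusive
  edge (6, 8)→(6, 12): d=(0,4) inclusive
  edge (6, 12)→(1, 12): d=(-5,0) inclusive
    (2,4)@(5, 9): e=[1,4,15] → X
    (3,4)@(7, 9): e=[9,-4,15] → .
    (1,5)@(3, 11): e=[3,12,5] → X
    (3,5)@(7, 11): e=[19,-4,5] → .
    (1,6)@(3, 13): e=[13,12,-5] → .
    (2,6)@(5, 13): e=[21,4,-5] → .
  covered (3 px):
    . . . . .
    . . . . .
    . . . . .
    . . . . .
    . . X . .
    . X X . .
    . . . . .
    . . . . .
    . . . . .
    . . . . .

Z-buffer (winner per pixel, '.' = empty):
  . . . . .
  . . . . .
  . . 0 . .
  . 0 . . .
  . 0 1 . .
  . 1 1 . .
  . . . . .
  . . . . .
  . . . . .
  . . . . .

Final: -1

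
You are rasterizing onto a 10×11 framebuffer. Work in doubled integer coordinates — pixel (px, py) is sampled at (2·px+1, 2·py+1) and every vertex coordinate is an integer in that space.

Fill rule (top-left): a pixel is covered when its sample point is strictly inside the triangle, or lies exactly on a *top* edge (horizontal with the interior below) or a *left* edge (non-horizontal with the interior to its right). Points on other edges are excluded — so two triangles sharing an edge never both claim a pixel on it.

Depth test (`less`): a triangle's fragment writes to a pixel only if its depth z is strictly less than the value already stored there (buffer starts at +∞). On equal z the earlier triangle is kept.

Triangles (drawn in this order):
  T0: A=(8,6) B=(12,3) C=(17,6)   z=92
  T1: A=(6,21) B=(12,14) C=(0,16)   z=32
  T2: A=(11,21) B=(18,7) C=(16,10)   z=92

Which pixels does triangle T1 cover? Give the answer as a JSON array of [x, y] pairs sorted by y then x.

T0:
  2·area = 27
  edge (8, 6)→(12, 3): d=(4,-3) top-left  bias=+0
  edge (12, 3)→(17, 6): d=(5,3) right/bottom  bias=-1
  edge (17, 6)→(8, 6): d=(-9,0) right/bottom  bias=-1
    (5,2)@(11, 5): e=[5,13,9] → #
    (6,2)@(13, 5): e=[11,7,9] → #
    (7,2)@(15, 5): e=[17,1,9] → #
    (8,2)@(17, 5): e=[23,-5,9] → ·
    (5,3)@(11, 7): e=[13,23,-9] → ·
    (6,3)@(13, 7): e=[19,17,-9] → ·
    (7,3)@(15, 7): e=[25,11,-9] → ·
  covered (3 px):
    · · · · · · · · · ·
    · · · · · · · · · ·
    · · · · · # # # · ·
    · · · · · · · · · ·
    · · · · · · · · · ·
    · · · · · · · · · ·
    · · · · · · · · · ·
    · · · · · · · · · ·
    · · · · · · · · · ·
    · · · · · · · · · ·
    · · · · · · · · · ·
T1:
  2·area = 72  (B↔C swapped to make it positive)
  edge (6, 21)→(0, 16): d=(-6,-5) top-left  bias=+0
  edge (0, 16)→(12, 14): d=(12,-2) top-left  bias=+0
  edge (12, 14)→(6, 21): d=(-6,7) right/bottom  bias=-1
    (3,7)@(7, 15): e=[41,2,29] → #
    (4,7)@(9, 15): e=[51,6,15] → #
    (5,7)@(11, 15): e=[61,10,1] → #
    (6,7)@(13, 15): e=[71,14,-13] → ·
    (1,8)@(3, 17): e=[9,18,45] → #
    (2,8)@(5, 17): e=[19,22,31] → #
    (5,8)@(11, 17): e=[49,34,-11] → ·
    (1,9)@(3, 19): e=[-3,42,33] → ·
    (2,9)@(5, 19): e=[7,46,19] → #
    (4,9)@(9, 19): e=[27,54,-9] → ·
    (2,10)@(5, 21): e=[-5,70,7] → ·
    (3,10)@(7, 21): e=[5,74,-7] → ·
  covered (9 px):
    · · · · · · · · · ·
    · · · · · · · · · ·
    · · · · · · · · · ·
    · · · · · · · · · ·
    · · · · · · · · · ·
    · · · · · · · · · ·
    · · · · · · · · · ·
    · · · # # # · · · ·
    · # # # # · · · · ·
    · · # # · · · · · ·
    · · · · · · · · · ·
T2:
  2·area = 7  (B↔C swapped to make it positive)
  edge (11, 21)→(16, 10): d=(5,-11) top-left  bias=+0
  edge (16, 10)→(18, 7): d=(2,-3) top-left  bias=+0
  edge (18, 7)→(11, 21): d=(-7,14) right/bottom  bias=-1
    (9,2)@(19, 5): e=[8,-1,0] → ·  [on edge]
    (8,4)@(17, 9): e=[6,1,0] → ·  [on edge]
    (7,6)@(15, 13): e=[4,3,0] → ·  [on edge]
    (6,8)@(13, 17): e=[2,5,0] → ·  [on edge]
    (5,10)@(11, 21): e=[0,7,0] → ·  [on edge]
  covered (0 px):
    · · · · · · · · · ·
    · · · · · · · · · ·
    · · · · · · · · · ·
    · · · · · · · · · ·
    · · · · · · · · · ·
    · · · · · · · · · ·
    · · · · · · · · · ·
    · · · · · · · · · ·
    · · · · · · · · · ·
    · · · · · · · · · ·
    · · · · · · · · · ·

Final: [[3,7],[4,7],[5,7],[1,8],[2,8],[3,8],[4,8],[2,9],[3,9]]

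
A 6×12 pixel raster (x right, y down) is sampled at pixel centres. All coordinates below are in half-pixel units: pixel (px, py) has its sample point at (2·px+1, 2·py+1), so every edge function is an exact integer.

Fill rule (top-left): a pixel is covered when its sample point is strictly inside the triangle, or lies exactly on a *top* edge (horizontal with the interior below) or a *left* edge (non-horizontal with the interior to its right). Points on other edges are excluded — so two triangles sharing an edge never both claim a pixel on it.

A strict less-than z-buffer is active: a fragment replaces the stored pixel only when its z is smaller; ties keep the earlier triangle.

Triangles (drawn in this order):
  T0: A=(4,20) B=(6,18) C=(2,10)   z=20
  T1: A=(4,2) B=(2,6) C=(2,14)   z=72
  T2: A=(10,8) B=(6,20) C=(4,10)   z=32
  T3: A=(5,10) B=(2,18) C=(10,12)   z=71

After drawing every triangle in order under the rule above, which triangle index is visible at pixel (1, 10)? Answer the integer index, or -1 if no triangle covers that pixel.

T0:
  2·area = 24  (B↔C swapped to make it positive)
  edge (4, 20)→(2, 10): d=(-2,-10) top-left  bias=+0
  edge (2, 10)→(6, 18): d=(4,8) right/bottom  bias=-1
  edge (6, 18)→(4, 20): d=(-2,2) right/bottom  bias=-1
    (0,2)@(1, 5): e=[0,-12,36] → ·  [on edge]
    (1,6)@(3, 13): e=[4,4,16] → #
    (2,6)@(5, 13): e=[24,-12,12] → ·
    (5,6)@(11, 13): e=[84,-60,0] → ·  [on edge]
    (1,7)@(3, 15): e=[0,12,12] → #  [on edge]
    (2,7)@(5, 15): e=[20,-4,8] → ·
    (4,7)@(9, 15): e=[60,-36,0] → ·  [on edge]
    (1,8)@(3, 17): e=[-4,20,8] → ·
    (2,8)@(5, 17): e=[16,4,4] → #
    (3,8)@(7, 17): e=[36,-12,0] → ·  [on edge]
    (2,9)@(5, 19): e=[12,12,0] → ·  [on edge]
    (1,10)@(3, 21): e=[-12,36,0] → ·  [on edge]
    (0,11)@(1, 23): e=[-36,60,0] → ·  [on edge]
  covered (3 px):
    · · · · · ·
    · · · · · ·
    · · · · · ·
    · · · · · ·
    · · · · · ·
    · · · · · ·
    · # · · · ·
    · # · · · ·
    · · # · · ·
    · · · · · ·
    · · · · · ·
    · · · · · ·
T1:
  2·area = 16  (B↔C swapped to make it positive)
  edge (4, 2)→(2, 14): d=(-2,12) right/bottom  bias=-1
  edge (2, 14)→(2, 6): d=(0,-8) top-left  bias=+0
  edge (2, 6)→(4, 2): d=(2,-4) top-left  bias=+0
    (1,2)@(3, 5): e=[6,8,2] → #
    (2,2)@(5, 5): e=[-18,24,10] → ·
    (1,3)@(3, 7): e=[2,8,6] → #
    (2,3)@(5, 7): e=[-22,24,14] → ·
    (1,4)@(3, 9): e=[-2,8,10] → ·
  covered (2 px):
    · · · · · ·
    · · · · · ·
    · # · · · ·
    · # · · · ·
    · · · · · ·
    · · · · · ·
    · · · · · ·
    · · · · · ·
    · · · · · ·
    · · · · · ·
    · · · · · ·
    · · · · · ·
T2:
  2·area = 64
  edge (10, 8)→(6, 20): d=(-4,12) right/bottom  bias=-1
  edge (6, 20)→(4, 10): d=(-2,-10) top-left  bias=+0
  edge (4, 10)→(10, 8): d=(6,-2) top-left  bias=+0
    (1,2)@(3, 5): e=[96,0,-32] → ·  [on edge]
    (5,2)@(11, 5): e=[0,80,-16] → ·  [on edge]
    (3,4)@(7, 9): e=[32,32,0] → #  [on edge]
    (4,4)@(9, 9): e=[8,52,4] → #
    (5,4)@(11, 9): e=[-16,72,8] → ·
    (0,5)@(1, 11): e=[96,-32,0] → ·  [on edge]
    (2,5)@(5, 11): e=[48,8,8] → #
    (4,5)@(9, 11): e=[0,48,16] → ·  [on edge]
    (2,6)@(5, 13): e=[40,4,20] → #
    (4,6)@(9, 13): e=[-8,44,28] → ·
    (2,7)@(5, 15): e=[32,0,32] → #  [on edge]
    (4,7)@(9, 15): e=[-16,40,40] → ·
    (3,8)@(7, 17): e=[0,16,48] → ·  [on edge]
    (2,11)@(5, 23): e=[0,-16,80] → ·  [on edge]
  covered (8 px):
    · · · · · ·
    · · · · · ·
    · · · · · ·
    · · · · · ·
    · · · # # ·
    · · # # · ·
    · · # # · ·
    · · # # · ·
    · · · · · ·
    · · · · · ·
    · · · · · ·
    · · · · · ·
T3:
  2·area = 46  (B↔C swapped to make it positive)
  edge (5, 10)→(10, 12): d=(5,2) right/bottom  bias=-1
  edge (10, 12)→(2, 18): d=(-8,6) right/bottom  bias=-1
  edge (2, 18)→(5, 10): d=(3,-8) top-left  bias=+0
    (2,5)@(5, 11): e=[5,38,3] → #
    (3,5)@(7, 11): e=[1,26,19] → #
    (4,5)@(9, 11): e=[-3,14,35] → ·
    (2,6)@(5, 13): e=[15,22,9] → #
    (4,6)@(9, 13): e=[7,-2,41] → ·
    (2,7)@(5, 15): e=[25,6,15] → #
    (3,7)@(7, 15): e=[21,-6,31] → ·
    (1,8)@(3, 17): e=[39,2,5] → #
    (2,8)@(5, 17): e=[35,-10,21] → ·
    (1,9)@(3, 19): e=[49,-14,11] → ·
  covered (6 px):
    · · · · · ·
    · · · · · ·
    · · · · · ·
    · · · · · ·
    · · · · · ·
    · · # # · ·
    · · # # · ·
    · · # · · ·
    · # · · · ·
    · · · · · ·
    · · · · · ·
    · · · · · ·

Z-buffer (winner per pixel, '.' = empty):
  . . . . . .
  . . . . . .
  . 1 . . . .
  . 1 . . . .
  . . . 2 2 .
  . . 2 2 . .
  . 0 2 2 . .
  . 0 2 2 . .
  . 3 0 . . .
  . . . . . .
  . . . . . .
  . . . . . .

Result: -1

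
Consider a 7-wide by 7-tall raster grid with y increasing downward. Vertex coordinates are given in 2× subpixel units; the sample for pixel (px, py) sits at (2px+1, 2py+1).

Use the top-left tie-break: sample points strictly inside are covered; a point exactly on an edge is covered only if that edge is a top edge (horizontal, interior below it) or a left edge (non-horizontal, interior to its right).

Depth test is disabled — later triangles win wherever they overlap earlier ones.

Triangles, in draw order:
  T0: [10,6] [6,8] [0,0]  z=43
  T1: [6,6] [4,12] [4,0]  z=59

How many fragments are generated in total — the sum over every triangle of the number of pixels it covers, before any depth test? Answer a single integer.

T0:
  2·area = 44
  edge (10, 6)→(6, 8): d=(-4,2) right/bottom  bias=-1
  edge (6, 8)→(0, 0): d=(-6,-8) top-left  bias=+0
  edge (0, 0)→(10, 6): d=(10,6) right/bottom  bias=-1
    (0,0)@(1, 1): e=[38,2,4] → X
    (1,0)@(3, 1): e=[34,18,-8] → .
    (0,1)@(1, 3): e=[30,-10,24] → .
    (1,1)@(3, 3): e=[26,6,12] → X
    (2,1)@(5, 3): e=[22,22,0] → .  [on edge]
    (1,2)@(3, 5): e=[18,-6,32] → .
    (2,2)@(5, 5): e=[14,10,20] → X
    (3,2)@(7, 5): e=[10,26,8] → X
    (4,2)@(9, 5): e=[6,42,-4] → .
    (2,3)@(5, 7): e=[6,-2,40] → .
    (3,3)@(7, 7): e=[2,14,28] → X
    (4,3)@(9, 7): e=[-2,30,16] → .
  covered (5 px):
    X . . . . . .
    . X . . . . .
    . . X X . . .
    . . . X . . .
    . . . . . . .
    . . . . . . .
    . . . . . . .
T1:
  2·area = 24
  edge (6, 6)→(4, 12): d=(-2,6) right/bottom  bias=-1
  edge (4, 12)→(4, 0): d=(0,-12) top-left  bias=+0
  edge (4, 0)→(6, 6): d=(2,6) right/bottom  bias=-1
    (2,1)@(5, 3): e=[12,12,0] → .  [on edge]
    (3,1)@(7, 3): e=[0,36,-12] → .  [on edge]
    (2,2)@(5, 5): e=[8,12,4] → X
    (3,2)@(7, 5): e=[-4,36,-8] → .
    (2,3)@(5, 7): e=[4,12,8] → X
    (3,3)@(7, 7): e=[-8,36,-4] → .
    (2,4)@(5, 9): e=[0,12,12] → .  [on edge]
    (3,4)@(7, 9): e=[-12,36,0] → .  [on edge]
  covered (2 px):
    . . . . . . .
    . . . . . . .
    . . X . . . .
    . . X . . . .
    . . . . . . .
    . . . . . . .
    . . . . . . .

Final: 7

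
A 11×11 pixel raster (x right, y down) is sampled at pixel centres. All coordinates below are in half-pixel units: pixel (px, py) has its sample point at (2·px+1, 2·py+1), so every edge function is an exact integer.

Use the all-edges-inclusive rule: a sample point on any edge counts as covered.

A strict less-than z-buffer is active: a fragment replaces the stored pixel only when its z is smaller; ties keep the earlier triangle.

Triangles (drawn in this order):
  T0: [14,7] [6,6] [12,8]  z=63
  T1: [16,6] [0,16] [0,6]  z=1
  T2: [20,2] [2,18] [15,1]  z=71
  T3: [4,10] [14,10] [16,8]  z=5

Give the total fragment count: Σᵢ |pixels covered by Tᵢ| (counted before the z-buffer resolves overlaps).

T0:
  2·area = 10  (B↔C swapped to make it positive)
  edge (14, 7)→(12, 8): d=(-2,1) inclusive
  edge (12, 8)→(6, 6): d=(-6,-2) inclusive
  edge (6, 6)→(14, 7): d=(8,1) inclusive
    (1,2)@(3, 5): e=[15,0,-5] → ·  [on edge]
    (4,3)@(9, 7): e=[5,0,5] → #  [on edge]
    (5,3)@(11, 7): e=[3,4,3] → #
    (6,3)@(13, 7): e=[1,8,1] → #
    (7,3)@(15, 7): e=[-1,12,-1] → ·
    (4,4)@(9, 9): e=[1,-12,21] → ·
    (5,4)@(11, 9): e=[-1,-8,19] → ·
    (6,4)@(13, 9): e=[-3,-4,17] → ·
    (7,4)@(15, 9): e=[-5,0,15] → ·  [on edge]
    (10,5)@(21, 11): e=[-15,0,25] → ·  [on edge]
  covered (3 px):
    · · · · · · · · · · ·
    · · · · · · · · · · ·
    · · · · · · · · · · ·
    · · · · # # # · · · ·
    · · · · · · · · · · ·
    · · · · · · · · · · ·
    · · · · · · · · · · ·
    · · · · · · · · · · ·
    · · · · · · · · · · ·
    · · · · · · · · · · ·
    · · · · · · · · · · ·
T1:
  2·area = 160
  edge (16, 6)→(0, 16): d=(-16,10) inclusive
  edge (0, 16)→(0, 6): d=(0,-10) inclusive
  edge (0, 6)→(16, 6): d=(16,0) inclusive
    (0,3)@(1, 7): e=[134,10,16] → #
    (1,3)@(3, 7): e=[114,30,16] → #
    (2,3)@(5, 7): e=[94,50,16] → #
    (3,3)@(7, 7): e=[74,70,16] → #
    (4,3)@(9, 7): e=[54,90,16] → #
    (5,3)@(11, 7): e=[34,110,16] → #
    (6,3)@(13, 7): e=[14,130,16] → #
    (7,3)@(15, 7): e=[-6,150,16] → ·
    (0,4)@(1, 9): e=[102,10,48] → #
    (6,4)@(13, 9): e=[-18,130,48] → ·
    (0,5)@(1, 11): e=[70,10,80] → #
    (4,5)@(9, 11): e=[-10,90,80] → ·
  covered (20 px):
    · · · · · · · · · · ·
    · · · · · · · · · · ·
    · · · · · · · · · · ·
    # # # # # # # · · · ·
    # # # # # # · · · · ·
    # # # # · · · · · · ·
    # # · · · · · · · · ·
    # · · · · · · · · · ·
    · · · · · · · · · · ·
    · · · · · · · · · · ·
    · · · · · · · · · · ·
T2:
  2·area = 98
  edge (20, 2)→(2, 18): d=(-18,16) inclusive
  edge (2, 18)→(15, 1): d=(13,-17) inclusive
  edge (15, 1)→(20, 2): d=(5,1) inclusive
    (7,0)@(15, 1): e=[98,0,0] → #  [on edge]
    (8,0)@(17, 1): e=[66,34,-2] → ·
    (7,1)@(15, 3): e=[62,26,10] → #
    (8,1)@(17, 3): e=[30,60,8] → #
    (9,1)@(19, 3): e=[-2,94,6] → ·
    (6,2)@(13, 5): e=[58,18,22] → #
    (8,2)@(17, 5): e=[-6,86,18] → ·
    (5,3)@(11, 7): e=[54,10,34] → #
    (7,3)@(15, 7): e=[-10,78,30] → ·
    (4,4)@(9, 9): e=[50,2,46] → #
    (6,4)@(13, 9): e=[-14,70,42] → ·
    (4,5)@(9, 11): e=[14,28,56] → #
  covered (13 px):
    · · · · · · · # · · ·
    · · · · · · · # # · ·
    · · · · · · # # · · ·
    · · · · · # # · · · ·
    · · · · # # · · · · ·
    · · · · # · · · · · ·
    · · · # · · · · · · ·
    · · # · · · · · · · ·
    · # · · · · · · · · ·
    · · · · · · · · · · ·
    · · · · · · · · · · ·
T3:
  2·area = 20  (B↔C swapped to make it positive)
  edge (4, 10)→(16, 8): d=(12,-2) inclusive
  edge (16, 8)→(14, 10): d=(-2,2) inclusive
  edge (14, 10)→(4, 10): d=(-10,0) inclusive
    (10,1)@(21, 3): e=[-50,0,70] → ·  [on edge]
    (9,2)@(19, 5): e=[-30,0,50] → ·  [on edge]
    (8,3)@(17, 7): e=[-10,0,30] → ·  [on edge]
    (5,4)@(11, 9): e=[2,8,10] → #
    (6,4)@(13, 9): e=[6,4,10] → #
    (7,4)@(15, 9): e=[10,0,10] → #  [on edge]
    (8,4)@(17, 9): e=[14,-4,10] → ·
    (5,5)@(11, 11): e=[26,4,-10] → ·
    (6,5)@(13, 11): e=[30,0,-10] → ·  [on edge]
    (7,5)@(15, 11): e=[34,-4,-10] → ·
    (5,6)@(11, 13): e=[50,0,-30] → ·  [on edge]
    (4,7)@(9, 15): e=[70,0,-50] → ·  [on edge]
    (3,8)@(7, 17): e=[90,0,-70] → ·  [on edge]
    (2,9)@(5, 19): e=[110,0,-90] → ·  [on edge]
    (1,10)@(3, 21): e=[130,0,-110] → ·  [on edge]
  covered (3 px):
    · · · · · · · · · · ·
    · · · · · · · · · · ·
    · · · · · · · · · · ·
    · · · · · · · · · · ·
    · · · · · # # # · · ·
    · · · · · · · · · · ·
    · · · · · · · · · · ·
    · · · · · · · · · · ·
    · · · · · · · · · · ·
    · · · · · · · · · · ·
    · · · · · · · · · · ·

Result: 39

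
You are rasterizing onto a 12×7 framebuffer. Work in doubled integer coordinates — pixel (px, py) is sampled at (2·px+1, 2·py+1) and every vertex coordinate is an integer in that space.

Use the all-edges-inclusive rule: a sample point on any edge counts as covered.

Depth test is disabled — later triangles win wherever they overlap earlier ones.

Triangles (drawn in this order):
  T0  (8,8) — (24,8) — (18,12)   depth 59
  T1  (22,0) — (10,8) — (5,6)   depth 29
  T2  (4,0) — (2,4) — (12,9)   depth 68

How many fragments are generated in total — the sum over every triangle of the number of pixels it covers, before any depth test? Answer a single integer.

T0:
  2·area = 64
  edge (8, 8)→(24, 8): d=(16,0) inclusive
  edge (24, 8)→(18, 12): d=(-6,4) inclusive
  edge (18, 12)→(8, 8): d=(-10,-4) inclusive
    (5,4)@(11, 9): e=[16,46,2] → #
    (6,4)@(13, 9): e=[16,38,10] → #
    (7,4)@(15, 9): e=[16,30,18] → #
    (8,4)@(17, 9): e=[16,22,26] → #
    (9,4)@(19, 9): e=[16,14,34] → #
    (10,4)@(21, 9): e=[16,6,42] → #
    (11,4)@(23, 9): e=[16,-2,50] → ·
    (5,5)@(11, 11): e=[48,34,-18] → ·
    (6,5)@(13, 11): e=[48,26,-10] → ·
    (7,5)@(15, 11): e=[48,18,-2] → ·
    (8,5)@(17, 11): e=[48,10,6] → #
    (10,5)@(21, 11): e=[48,-6,22] → ·
  covered (8 px):
    · · · · · · · · · · · ·
    · · · · · · · · · · · ·
    · · · · · · · · · · · ·
    · · · · · · · · · · · ·
    · · · · · # # # # # # ·
    · · · · · · · · # # · ·
    · · · · · · · · · · · ·
T1:
  2·area = 64
  edge (22, 0)→(10, 8): d=(-12,8) inclusive
  edge (10, 8)→(5, 6): d=(-5,-2) inclusive
  edge (5, 6)→(22, 0): d=(17,-6) inclusive
    (7,1)@(15, 3): e=[20,35,9] → #
    (8,1)@(17, 3): e=[4,39,21] → #
    (9,1)@(19, 3): e=[-12,43,33] → ·
    (4,2)@(9, 5): e=[44,13,7] → #
    (5,2)@(11, 5): e=[28,17,19] → #
    (6,2)@(13, 5): e=[12,21,31] → #
    (7,2)@(15, 5): e=[-4,25,43] → ·
    (8,2)@(17, 5): e=[-20,29,55] → ·
    (4,3)@(9, 7): e=[20,3,41] → #
    (6,3)@(13, 7): e=[-12,11,65] → ·
    (4,4)@(9, 9): e=[-4,-7,75] → ·
    (5,4)@(11, 9): e=[-20,-3,87] → ·
  covered (7 px):
    · · · · · · · · · · · ·
    · · · · · · · # # · · ·
    · · · · # # # · · · · ·
    · · · · # # · · · · · ·
    · · · · · · · · · · · ·
    · · · · · · · · · · · ·
    · · · · · · · · · · · ·
T2:
  2·area = 50  (B↔C swapped to make it positive)
  edge (4, 0)→(12, 9): d=(8,9) inclusive
  edge (12, 9)→(2, 4): d=(-10,-5) inclusive
  edge (2, 4)→(4, 0): d=(2,-4) inclusive
    (1,1)@(3, 3): e=[33,15,2] → #
    (2,1)@(5, 3): e=[15,25,10] → #
    (3,1)@(7, 3): e=[-3,35,18] → ·
    (1,2)@(3, 5): e=[49,-5,6] → ·
    (2,2)@(5, 5): e=[31,5,14] → #
    (3,2)@(7, 5): e=[13,15,22] → #
    (4,2)@(9, 5): e=[-5,25,30] → ·
    (2,3)@(5, 7): e=[47,-15,18] → ·
    (3,3)@(7, 7): e=[29,-5,26] → ·
    (4,3)@(9, 7): e=[11,5,34] → #
    (5,3)@(11, 7): e=[-7,15,42] → ·
    (4,4)@(9, 9): e=[27,-15,38] → ·
  covered (5 px):
    · · · · · · · · · · · ·
    · # # · · · · · · · · ·
    · · # # · · · · · · · ·
    · · · · # · · · · · · ·
    · · · · · · · · · · · ·
    · · · · · · · · · · · ·
    · · · · · · · · · · · ·

Answer: 20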